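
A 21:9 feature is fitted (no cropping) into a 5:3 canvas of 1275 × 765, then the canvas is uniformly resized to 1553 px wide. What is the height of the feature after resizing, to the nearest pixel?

666 px

Fitted into 1275×765, the feature spans the width; its height is 1275 × 9/21 ≈ 546.43 px.
Resizing to 1553 px wide multiplies everything by 1.2180: 546.43 → 665.57 px.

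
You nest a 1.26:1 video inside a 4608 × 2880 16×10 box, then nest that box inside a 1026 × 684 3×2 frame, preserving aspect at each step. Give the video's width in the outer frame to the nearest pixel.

808 px

1.26:1 in 4608×2880: fills the height, so the video is 3628.80 × 2880.00.
Second fit — the 16×10 canvas into 1026×684 spans the width: 1026.00 × 641.25 (×0.2227 from 4608×2880).
So the video's width is 3628.80 × 0.2227 ≈ 807.98.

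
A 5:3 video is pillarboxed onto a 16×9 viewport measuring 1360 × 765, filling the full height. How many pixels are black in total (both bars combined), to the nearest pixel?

The video is 765 × 5/3 ≈ 1275.0000 px wide.
Black = 1360 − 1275.0000 = 85.0000 px.
That's 85.0000 × 765 ≈ 65025 black pixels.

65025 pixels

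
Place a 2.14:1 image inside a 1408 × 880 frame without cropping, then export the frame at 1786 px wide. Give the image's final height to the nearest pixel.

835 px

In the 1408×880 frame the image fills the width: height = 1408 / 2.140 ≈ 657.94 px.
The frame scales by 1786/1408 = 1.2685; 657.94 × 1.2685 ≈ 834.58 px.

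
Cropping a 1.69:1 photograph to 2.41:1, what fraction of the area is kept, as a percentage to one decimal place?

70.1%

2.41:1 is wider than 1.69:1, so the crop keeps the full width and trims the height.
(1.690)/(2.410) ≈ 0.701 of the area survives.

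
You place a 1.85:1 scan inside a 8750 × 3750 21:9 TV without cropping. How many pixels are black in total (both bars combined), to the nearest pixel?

6796875 pixels

1.85:1 (1.850) < 21:9 (2.333), so the scan fills the height.
Content width = 3750 × 1.850 ≈ 6937.5000 px.
Black = 8750 − 6937.5000 = 1812.5000 px.
Bar area = 1812.5000 × 3750 ≈ 6796875 px.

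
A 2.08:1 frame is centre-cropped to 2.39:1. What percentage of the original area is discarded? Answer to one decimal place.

13.0%

Going from 2.08:1 to 2.39:1 means cutting height while keeping width.
(2.080)/(2.390) ≈ 0.870 of the area survives, leaving 12.97% discarded.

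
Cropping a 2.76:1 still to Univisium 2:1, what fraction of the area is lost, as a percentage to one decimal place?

Going from 2.76:1 to Univisium 2:1 means cutting width while keeping height.
Fraction kept = (2.000)/(2.760) ≈ 72.46%, so 27.54% is lost.

27.5%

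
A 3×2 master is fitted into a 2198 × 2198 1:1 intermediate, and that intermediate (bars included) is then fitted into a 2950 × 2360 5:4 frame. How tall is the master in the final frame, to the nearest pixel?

1573 px

Inside the 2198×2198 canvas the master is width-limited at 2198.00 × 1465.33.
Second fit — the 1:1 canvas into 2950×2360 spans the height: 2360.00 × 2360.00 (×1.0737 from 2198×2198).
So the master's height is 1465.33 × 1.0737 ≈ 1573.33.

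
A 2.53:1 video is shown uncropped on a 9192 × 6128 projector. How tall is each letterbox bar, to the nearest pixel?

1247 px

Since 2.530 > 1.500, the video is width-limited.
The video is 9192 / 2.530 ≈ 3633.20 px tall.
6128 − 3633.20 = 2494.80 px of bars (1247.40 each).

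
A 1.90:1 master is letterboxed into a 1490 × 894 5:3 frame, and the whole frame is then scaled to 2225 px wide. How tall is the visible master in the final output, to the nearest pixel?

1171 px

At 1490×894 the master is width-limited, so height = 1490 / 1.900 ≈ 784.21 px.
Scaling 1490 → 2225 is ×1.4933, so the height becomes 784.21 × 1.4933 ≈ 1171.05 px.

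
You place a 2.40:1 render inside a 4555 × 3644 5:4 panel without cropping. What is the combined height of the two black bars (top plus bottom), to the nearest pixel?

1746 px

2.40:1 is wider than 5:4, so it spans the full width.
The render is 4555 / 2.400 ≈ 1897.92 px tall.
3644 − 1897.92 = 1746.08 px of bars.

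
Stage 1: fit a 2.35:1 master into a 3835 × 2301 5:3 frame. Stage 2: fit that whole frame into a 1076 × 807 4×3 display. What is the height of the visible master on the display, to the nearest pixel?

458 px

First fit — 2.35:1 into 3835×2301 spans the width: 3835.00 × 1631.91.
The 5:3 canvas is width-limited in 1076×807, giving 1076.00 × 645.60; scale factor 0.2806.
The master scales with it: height 1631.91 × 0.2806 ≈ 457.87.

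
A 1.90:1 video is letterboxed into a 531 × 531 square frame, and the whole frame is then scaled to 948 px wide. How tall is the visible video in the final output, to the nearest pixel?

499 px

Fitted into 531×531, the video spans the width; its height is 531 / 1.900 ≈ 279.47 px.
Scaling 531 → 948 is ×1.7853, so the height becomes 279.47 × 1.7853 ≈ 498.95 px.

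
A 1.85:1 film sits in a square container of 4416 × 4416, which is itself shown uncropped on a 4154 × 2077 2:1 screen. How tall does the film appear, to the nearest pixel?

Inside the 4416×4416 canvas the film is width-limited at 4416.00 × 2387.03.
square in 4154×2077: fills the height, so the intermediate becomes 2077.00 × 2077.00 — a scale of ×0.4703.
The film scales with it: height 2387.03 × 0.4703 ≈ 1122.70.

1123 px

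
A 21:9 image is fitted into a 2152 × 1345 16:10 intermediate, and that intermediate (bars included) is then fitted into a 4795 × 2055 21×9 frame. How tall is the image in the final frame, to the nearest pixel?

1409 px

21:9 in 2152×1345: fills the width, so the image is 2152.00 × 922.29.
Second fit — the 16:10 canvas into 4795×2055 spans the height: 3288.00 × 2055.00 (×1.5279 from 2152×1345).
So the image's height is 922.29 × 1.5279 ≈ 1409.14.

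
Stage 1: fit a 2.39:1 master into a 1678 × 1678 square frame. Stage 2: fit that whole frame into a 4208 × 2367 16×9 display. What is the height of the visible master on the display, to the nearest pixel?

First fit — 2.39:1 into 1678×1678 spans the width: 1678.00 × 702.09.
square in 4208×2367: fills the height, so the intermediate becomes 2367.00 × 2367.00 — a scale of ×1.4106.
The master scales with it: height 702.09 × 1.4106 ≈ 990.38.

990 px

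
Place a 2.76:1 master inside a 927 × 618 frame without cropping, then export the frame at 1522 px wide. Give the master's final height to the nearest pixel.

551 px

In the 927×618 frame the master fills the width: height = 927 / 2.760 ≈ 335.87 px.
The frame scales by 1522/927 = 1.6419; 335.87 × 1.6419 ≈ 551.45 px.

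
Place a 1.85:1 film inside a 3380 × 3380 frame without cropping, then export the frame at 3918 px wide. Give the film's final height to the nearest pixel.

In the 3380×3380 frame the film fills the width: height = 3380 / 1.850 ≈ 1827.03 px.
Resizing to 3918 px wide multiplies everything by 1.1592: 1827.03 → 2117.84 px.

2118 px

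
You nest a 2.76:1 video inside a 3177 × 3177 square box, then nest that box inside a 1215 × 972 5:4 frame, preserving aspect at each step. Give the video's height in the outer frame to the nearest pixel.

2.76:1 in 3177×3177: fills the width, so the video is 3177.00 × 1151.09.
Second fit — the square canvas into 1215×972 spans the height: 972.00 × 972.00 (×0.3059 from 3177×3177).
The video scales with it: height 1151.09 × 0.3059 ≈ 352.17.

352 px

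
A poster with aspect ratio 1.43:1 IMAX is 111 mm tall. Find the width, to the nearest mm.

159 mm

Width = 111 × 1.430 = 158.73.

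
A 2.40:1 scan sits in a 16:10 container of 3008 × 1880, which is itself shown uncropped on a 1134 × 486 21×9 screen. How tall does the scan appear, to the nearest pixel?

324 px

First fit — 2.40:1 into 3008×1880 spans the width: 3008.00 × 1253.33.
Second fit — the 16:10 canvas into 1134×486 spans the height: 777.60 × 486.00 (×0.2585 from 3008×1880).
Applying the same ×0.2585: 1253.33 → 324.00.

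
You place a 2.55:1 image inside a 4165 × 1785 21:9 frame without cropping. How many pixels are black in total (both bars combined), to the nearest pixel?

631692 pixels

2.55:1 is wider than 21:9, so it spans the full width.
Content height = 4165 / 2.550 ≈ 1633.3333 px.
Black = 1785 − 1633.3333 = 151.6667 px.
That's 151.6667 × 4165 ≈ 631692 black pixels.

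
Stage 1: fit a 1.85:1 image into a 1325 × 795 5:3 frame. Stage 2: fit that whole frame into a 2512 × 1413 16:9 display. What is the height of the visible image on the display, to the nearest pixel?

1273 px

1.85:1 in 1325×795: fills the width, so the image is 1325.00 × 716.22.
The 5:3 canvas is height-limited in 2512×1413, giving 2355.00 × 1413.00; scale factor 1.7774.
Applying the same ×1.7774: 716.22 → 1272.97.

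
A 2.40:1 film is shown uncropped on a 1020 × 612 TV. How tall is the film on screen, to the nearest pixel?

Since 2.400 > 1.667, the film is width-limited.
That makes the image 425.00 px tall (1020 / 2.400).

425 px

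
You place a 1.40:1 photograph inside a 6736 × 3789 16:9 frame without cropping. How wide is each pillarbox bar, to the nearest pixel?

1.40:1 (1.400) < 16:9 (1.778), so the photograph fills the height.
The photograph is 3789 × 1.400 ≈ 5304.60 px wide.
Leftover width: 6736 − 5304.60 = 1431.40 px → 715.70 each side.

716 px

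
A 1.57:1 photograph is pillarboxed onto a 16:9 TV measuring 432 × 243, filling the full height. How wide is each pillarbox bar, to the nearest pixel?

25 px

That makes the image 381.51 px wide (243 × 1.570).
Black = 432 − 381.51 = 50.49 px, or 25.25 per bar.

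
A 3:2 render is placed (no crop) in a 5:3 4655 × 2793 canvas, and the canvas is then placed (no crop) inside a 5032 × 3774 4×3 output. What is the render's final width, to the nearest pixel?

First fit — 3:2 into 4655×2793 spans the height: 4189.50 × 2793.00.
5:3 in 5032×3774: fills the width, so the intermediate becomes 5032.00 × 3019.20 — a scale of ×1.0810.
Applying the same ×1.0810: 4189.50 → 4528.80.

4529 px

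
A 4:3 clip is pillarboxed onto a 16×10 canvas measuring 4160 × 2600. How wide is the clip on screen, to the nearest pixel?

4:3 is narrower than 16×10, so it spans the full height.
Content width = 2600 × 4/3 ≈ 3466.67 px.

3467 px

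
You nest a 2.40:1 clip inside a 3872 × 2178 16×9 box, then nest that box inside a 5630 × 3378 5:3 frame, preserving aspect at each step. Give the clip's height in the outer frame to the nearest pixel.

2346 px

Inside the 3872×2178 canvas the clip is width-limited at 3872.00 × 1613.33.
Second fit — the 16×9 canvas into 5630×3378 spans the width: 5630.00 × 3166.88 (×1.4540 from 3872×2178).
So the clip's height is 1613.33 × 1.4540 ≈ 2345.83.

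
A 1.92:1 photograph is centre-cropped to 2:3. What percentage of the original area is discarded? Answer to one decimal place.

65.3%

2:3 is narrower than 1.92:1, so the crop keeps the full height and trims the width.
(0.667)/(1.920) ≈ 0.347 of the area survives, leaving 65.28% discarded.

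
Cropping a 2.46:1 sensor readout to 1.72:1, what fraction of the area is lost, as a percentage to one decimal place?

30.1%

Going from 2.46:1 to 1.72:1 means cutting width while keeping height.
Fraction kept = (1.720)/(2.460) ≈ 69.92%, so 30.08% is lost.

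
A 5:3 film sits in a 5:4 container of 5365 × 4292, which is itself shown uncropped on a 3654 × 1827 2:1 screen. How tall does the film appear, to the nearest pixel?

1370 px

Inside the 5365×4292 canvas the film is width-limited at 5365.00 × 3219.00.
5:4 in 3654×1827: fills the height, so the intermediate becomes 2283.75 × 1827.00 — a scale of ×0.4257.
So the film's height is 3219.00 × 0.4257 ≈ 1370.25.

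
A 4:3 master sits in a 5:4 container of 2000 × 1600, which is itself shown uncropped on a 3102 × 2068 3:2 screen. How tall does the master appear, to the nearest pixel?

4:3 in 2000×1600: fills the width, so the master is 2000.00 × 1500.00.
Second fit — the 5:4 canvas into 3102×2068 spans the height: 2585.00 × 2068.00 (×1.2925 from 2000×1600).
Applying the same ×1.2925: 1500.00 → 1938.75.

1939 px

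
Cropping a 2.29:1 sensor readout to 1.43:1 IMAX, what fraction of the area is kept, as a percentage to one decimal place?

62.4%

Going from 2.29:1 to 1.43:1 IMAX means cutting width while keeping height.
Fraction kept = (1.430)/(2.290) ≈ 62.45%.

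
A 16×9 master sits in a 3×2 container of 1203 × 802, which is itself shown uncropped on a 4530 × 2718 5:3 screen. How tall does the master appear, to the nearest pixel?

2293 px

Inside the 1203×802 canvas the master is width-limited at 1203.00 × 676.69.
3×2 in 4530×2718: fills the height, so the intermediate becomes 4077.00 × 2718.00 — a scale of ×3.3890.
So the master's height is 676.69 × 3.3890 ≈ 2293.31.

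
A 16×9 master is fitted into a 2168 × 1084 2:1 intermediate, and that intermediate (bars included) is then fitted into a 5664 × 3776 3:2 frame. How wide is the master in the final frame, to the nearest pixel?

First fit — 16×9 into 2168×1084 spans the height: 1927.11 × 1084.00.
2:1 in 5664×3776: fills the width, so the intermediate becomes 5664.00 × 2832.00 — a scale of ×2.6125.
Applying the same ×2.6125: 1927.11 → 5034.67.

5035 px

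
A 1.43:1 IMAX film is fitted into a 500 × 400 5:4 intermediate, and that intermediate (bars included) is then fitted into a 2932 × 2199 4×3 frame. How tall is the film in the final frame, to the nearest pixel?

1.43:1 IMAX in 500×400: fills the width, so the film is 500.00 × 349.65.
5:4 in 2932×2199: fills the height, so the intermediate becomes 2748.75 × 2199.00 — a scale of ×5.4975.
Applying the same ×5.4975: 349.65 → 1922.20.

1922 px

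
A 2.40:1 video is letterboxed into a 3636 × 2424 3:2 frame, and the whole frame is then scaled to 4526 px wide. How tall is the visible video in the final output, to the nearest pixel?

In the 3636×2424 frame the video fills the width: height = 3636 / 2.400 ≈ 1515.00 px.
The frame scales by 4526/3636 = 1.2448; 1515.00 × 1.2448 ≈ 1885.83 px.

1886 px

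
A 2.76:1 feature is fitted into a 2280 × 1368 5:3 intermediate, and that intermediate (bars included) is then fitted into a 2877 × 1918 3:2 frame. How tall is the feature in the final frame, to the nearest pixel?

First fit — 2.76:1 into 2280×1368 spans the width: 2280.00 × 826.09.
Second fit — the 5:3 canvas into 2877×1918 spans the width: 2877.00 × 1726.20 (×1.2618 from 2280×1368).
Applying the same ×1.2618: 826.09 → 1042.39.

1042 px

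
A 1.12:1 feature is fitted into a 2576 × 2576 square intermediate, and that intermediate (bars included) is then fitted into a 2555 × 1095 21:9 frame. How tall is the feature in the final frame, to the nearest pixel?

978 px

Inside the 2576×2576 canvas the feature is width-limited at 2576.00 × 2300.00.
The square canvas is height-limited in 2555×1095, giving 1095.00 × 1095.00; scale factor 0.4251.
So the feature's height is 2300.00 × 0.4251 ≈ 977.68.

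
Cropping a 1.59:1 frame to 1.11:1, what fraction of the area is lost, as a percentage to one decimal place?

30.2%

The height stays; only width is cut (since 1.11:1 is narrower than 1.59:1).
Fraction kept = (1.110)/(1.590) ≈ 69.81%, so 30.19% is lost.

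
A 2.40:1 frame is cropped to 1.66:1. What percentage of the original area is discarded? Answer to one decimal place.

1.66:1 is narrower than 2.40:1, so the crop keeps the full height and trims the width.
(1.660)/(2.400) ≈ 0.692 of the area survives, leaving 30.83% discarded.

30.8%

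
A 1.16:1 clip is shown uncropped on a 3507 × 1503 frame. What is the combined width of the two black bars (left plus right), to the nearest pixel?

1.16:1 (1.160) < 21:9 (2.333), so the clip fills the height.
Content width = 1503 × 1.160 ≈ 1743.48 px.
Leftover width: 3507 − 1743.48 = 1763.52 px.

1764 px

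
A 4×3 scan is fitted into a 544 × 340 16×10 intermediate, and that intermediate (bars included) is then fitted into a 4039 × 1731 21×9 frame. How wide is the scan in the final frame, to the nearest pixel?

2308 px

4×3 in 544×340: fills the height, so the scan is 453.33 × 340.00.
Second fit — the 16×10 canvas into 4039×1731 spans the height: 2769.60 × 1731.00 (×5.0912 from 544×340).
The scan scales with it: width 453.33 × 5.0912 ≈ 2308.00.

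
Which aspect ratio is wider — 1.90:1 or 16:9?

1.9 and 16:9 = 1.778; 1.9 > 1.778.

1.90:1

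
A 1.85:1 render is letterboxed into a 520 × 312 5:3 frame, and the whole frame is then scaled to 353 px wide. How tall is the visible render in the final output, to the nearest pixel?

At 520×312 the render is width-limited, so height = 520 / 1.850 ≈ 281.08 px.
The frame scales by 353/520 = 0.6788; 281.08 × 0.6788 ≈ 190.81 px.

191 px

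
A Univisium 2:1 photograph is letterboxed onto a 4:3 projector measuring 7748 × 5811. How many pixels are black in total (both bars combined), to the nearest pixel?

Since 2.000 > 1.333, the photograph is width-limited.
Content height = 7748 × 1/2 ≈ 3874.0000 px.
Leftover height: 5811 − 3874.0000 = 1937.0000 px.
Bar area = 1937.0000 × 7748 ≈ 15007876 px.

15007876 pixels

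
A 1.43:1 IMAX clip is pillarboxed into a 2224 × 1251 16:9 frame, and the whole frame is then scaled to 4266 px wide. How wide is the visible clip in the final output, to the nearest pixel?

In the 2224×1251 frame the clip fills the height: width = 1251 × 1.430 ≈ 1788.93 px.
Resizing to 4266 px wide multiplies everything by 1.9182: 1788.93 → 3431.46 px.

3431 px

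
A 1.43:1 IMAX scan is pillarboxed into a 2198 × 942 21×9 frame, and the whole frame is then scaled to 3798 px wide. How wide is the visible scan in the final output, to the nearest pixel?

In the 2198×942 frame the scan fills the height: width = 942 × 1.430 ≈ 1347.06 px.
Resizing to 3798 px wide multiplies everything by 1.7279: 1347.06 → 2327.63 px.

2328 px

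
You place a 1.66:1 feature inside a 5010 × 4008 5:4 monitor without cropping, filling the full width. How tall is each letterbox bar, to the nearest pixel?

That makes the image 3018.07 px tall (5010 / 1.660).
4008 − 3018.07 = 989.93 px of bars (494.96 each).

495 px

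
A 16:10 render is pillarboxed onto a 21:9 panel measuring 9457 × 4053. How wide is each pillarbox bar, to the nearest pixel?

1486 px

16:10 (1.600) < 21:9 (2.333), so the render fills the height.
The render is 4053 × 16/10 ≈ 6484.80 px wide.
Black = 9457 − 6484.80 = 2972.20 px, or 1486.10 per bar.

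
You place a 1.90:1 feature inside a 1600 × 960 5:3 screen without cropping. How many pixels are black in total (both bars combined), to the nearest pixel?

188632 pixels

1.90:1 is wider than 5:3, so it spans the full width.
The feature is 1600 / 1.900 ≈ 842.1053 px tall.
960 − 842.1053 = 117.8947 px of bars.
Bar area = 117.8947 × 1600 ≈ 188632 px.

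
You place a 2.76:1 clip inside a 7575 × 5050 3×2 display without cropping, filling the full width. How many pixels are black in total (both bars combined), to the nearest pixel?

17463668 pixels

Content height = 7575 / 2.760 ≈ 2744.5652 px.
5050 − 2744.5652 = 2305.4348 px of bars.
Across the 7575-px span: 2305.4348 × 7575 ≈ 17463668 px.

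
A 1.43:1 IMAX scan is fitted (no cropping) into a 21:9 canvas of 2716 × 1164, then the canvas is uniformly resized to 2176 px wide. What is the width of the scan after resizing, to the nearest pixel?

Fitted into 2716×1164, the scan spans the height; its width is 1164 × 1.430 ≈ 1664.52 px.
Scaling 2716 → 2176 is ×0.8012, so the width becomes 1664.52 × 0.8012 ≈ 1333.58 px.

1334 px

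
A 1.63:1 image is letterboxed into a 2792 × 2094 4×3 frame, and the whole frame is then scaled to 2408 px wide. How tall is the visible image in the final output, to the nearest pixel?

1477 px

Fitted into 2792×2094, the image spans the width; its height is 2792 / 1.630 ≈ 1712.88 px.
The frame scales by 2408/2792 = 0.8625; 1712.88 × 0.8625 ≈ 1477.30 px.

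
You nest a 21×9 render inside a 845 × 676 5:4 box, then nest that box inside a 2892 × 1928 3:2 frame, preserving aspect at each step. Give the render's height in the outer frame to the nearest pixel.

1033 px

First fit — 21×9 into 845×676 spans the width: 845.00 × 362.14.
The 5:4 canvas is height-limited in 2892×1928, giving 2410.00 × 1928.00; scale factor 2.8521.
The render scales with it: height 362.14 × 2.8521 ≈ 1032.86.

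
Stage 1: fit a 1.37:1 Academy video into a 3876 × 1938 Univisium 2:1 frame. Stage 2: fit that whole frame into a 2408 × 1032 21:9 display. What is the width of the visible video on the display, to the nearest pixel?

1.37:1 Academy in 3876×1938: fills the height, so the video is 2655.06 × 1938.00.
Univisium 2:1 in 2408×1032: fills the height, so the intermediate becomes 2064.00 × 1032.00 — a scale of ×0.5325.
The video scales with it: width 2655.06 × 0.5325 ≈ 1413.84.

1414 px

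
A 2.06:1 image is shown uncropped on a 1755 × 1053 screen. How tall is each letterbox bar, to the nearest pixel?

101 px

2.06:1 (2.060) > 5:3 (1.667), so the image fills the width.
That makes the image 851.94 px tall (1755 / 2.060).
Leftover height: 1053 − 851.94 = 201.06 px → 100.53 each side.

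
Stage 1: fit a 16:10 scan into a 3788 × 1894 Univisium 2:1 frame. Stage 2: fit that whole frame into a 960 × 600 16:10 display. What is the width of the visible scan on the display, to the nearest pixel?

16:10 in 3788×1894: fills the height, so the scan is 3030.40 × 1894.00.
Univisium 2:1 in 960×600: fills the width, so the intermediate becomes 960.00 × 480.00 — a scale of ×0.2534.
The scan scales with it: width 3030.40 × 0.2534 ≈ 768.00.

768 px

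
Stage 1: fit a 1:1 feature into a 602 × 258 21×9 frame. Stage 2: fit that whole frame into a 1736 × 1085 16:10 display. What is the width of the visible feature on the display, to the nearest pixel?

744 px

1:1 in 602×258: fills the height, so the feature is 258.00 × 258.00.
The 21×9 canvas is width-limited in 1736×1085, giving 1736.00 × 744.00; scale factor 2.8837.
So the feature's width is 258.00 × 2.8837 ≈ 744.00.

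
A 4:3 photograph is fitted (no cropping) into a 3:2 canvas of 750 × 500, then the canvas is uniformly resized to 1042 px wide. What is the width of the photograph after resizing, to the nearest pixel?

926 px

Fitted into 750×500, the photograph spans the height; its width is 500 × 4/3 ≈ 666.67 px.
Resizing to 1042 px wide multiplies everything by 1.3893: 666.67 → 926.22 px.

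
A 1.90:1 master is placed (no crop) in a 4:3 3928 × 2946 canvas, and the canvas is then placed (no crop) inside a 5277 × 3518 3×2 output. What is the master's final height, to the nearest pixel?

First fit — 1.90:1 into 3928×2946 spans the width: 3928.00 × 2067.37.
Second fit — the 4:3 canvas into 5277×3518 spans the height: 4690.67 × 3518.00 (×1.1942 from 3928×2946).
Applying the same ×1.1942: 2067.37 → 2468.77.

2469 px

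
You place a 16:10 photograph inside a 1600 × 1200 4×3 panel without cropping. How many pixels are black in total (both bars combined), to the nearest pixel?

320000 pixels

16:10 (1.600) > 4×3 (1.333), so the photograph fills the width.
The photograph is 1600 × 10/16 ≈ 1000.0000 px tall.
1200 − 1000.0000 = 200.0000 px of bars.
Bar area = 200.0000 × 1600 ≈ 320000 px.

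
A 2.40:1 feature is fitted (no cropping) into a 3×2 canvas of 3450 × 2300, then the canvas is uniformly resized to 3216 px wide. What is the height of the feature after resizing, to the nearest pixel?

In the 3450×2300 frame the feature fills the width: height = 3450 / 2.400 ≈ 1437.50 px.
Scaling 3450 → 3216 is ×0.9322, so the height becomes 1437.50 × 0.9322 ≈ 1340.00 px.

1340 px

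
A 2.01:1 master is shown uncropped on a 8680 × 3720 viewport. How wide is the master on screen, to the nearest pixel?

7477 px

Since 2.010 < 2.333, the master is height-limited.
Content width = 3720 × 2.010 ≈ 7477.20 px.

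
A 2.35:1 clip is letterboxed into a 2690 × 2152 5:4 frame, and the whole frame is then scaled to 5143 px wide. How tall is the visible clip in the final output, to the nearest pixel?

In the 2690×2152 frame the clip fills the width: height = 2690 / 2.350 ≈ 1144.68 px.
Scaling 2690 → 5143 is ×1.9119, so the height becomes 1144.68 × 1.9119 ≈ 2188.51 px.

2189 px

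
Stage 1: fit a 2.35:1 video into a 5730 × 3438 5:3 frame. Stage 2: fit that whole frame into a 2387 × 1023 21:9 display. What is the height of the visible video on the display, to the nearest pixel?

726 px

Inside the 5730×3438 canvas the video is width-limited at 5730.00 × 2438.30.
5:3 in 2387×1023: fills the height, so the intermediate becomes 1705.00 × 1023.00 — a scale of ×0.2976.
Applying the same ×0.2976: 2438.30 → 725.53.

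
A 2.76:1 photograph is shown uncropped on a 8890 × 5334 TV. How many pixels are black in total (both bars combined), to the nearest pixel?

18784441 pixels

2.76:1 (2.760) > 5:3 (1.667), so the photograph fills the width.
Content height = 8890 / 2.760 ≈ 3221.0145 px.
5334 − 3221.0145 = 2112.9855 px of bars.
That's 2112.9855 × 8890 ≈ 18784441 black pixels.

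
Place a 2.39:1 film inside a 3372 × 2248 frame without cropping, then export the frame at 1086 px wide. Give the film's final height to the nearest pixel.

454 px

At 3372×2248 the film is width-limited, so height = 3372 / 2.390 ≈ 1410.88 px.
Scaling 3372 → 1086 is ×0.3221, so the height becomes 1410.88 × 0.3221 ≈ 454.39 px.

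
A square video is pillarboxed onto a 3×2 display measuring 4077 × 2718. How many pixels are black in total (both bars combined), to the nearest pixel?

3693762 pixels

square (1.000) < 3×2 (1.500), so the video fills the height.
Content width = 2718 × 1/1 ≈ 2718.0000 px.
Leftover width: 4077 − 2718.0000 = 1359.0000 px.
Bar area = 1359.0000 × 2718 ≈ 3693762 px.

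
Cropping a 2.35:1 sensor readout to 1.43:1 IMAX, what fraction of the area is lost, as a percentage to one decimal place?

The height stays; only width is cut (since 1.43:1 IMAX is narrower than 2.35:1).
Fraction kept = (1.430)/(2.350) ≈ 60.85%, so 39.15% is lost.

39.1%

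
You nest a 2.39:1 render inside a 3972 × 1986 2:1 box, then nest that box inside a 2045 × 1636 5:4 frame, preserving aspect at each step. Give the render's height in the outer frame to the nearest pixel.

856 px

First fit — 2.39:1 into 3972×1986 spans the width: 3972.00 × 1661.92.
The 2:1 canvas is width-limited in 2045×1636, giving 2045.00 × 1022.50; scale factor 0.5149.
So the render's height is 1661.92 × 0.5149 ≈ 855.65.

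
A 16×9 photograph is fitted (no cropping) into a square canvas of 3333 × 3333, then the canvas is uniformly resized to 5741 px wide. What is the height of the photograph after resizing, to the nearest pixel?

At 3333×3333 the photograph is width-limited, so height = 3333 × 9/16 ≈ 1874.81 px.
Resizing to 5741 px wide multiplies everything by 1.7225: 1874.81 → 3229.31 px.

3229 px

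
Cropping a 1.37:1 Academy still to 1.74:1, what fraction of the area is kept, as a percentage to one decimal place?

1.74:1 is wider than 1.37:1 Academy, so the crop keeps the full width and trims the height.
Area ratio = (1.370)/(1.740) = 78.74% retained.

78.7%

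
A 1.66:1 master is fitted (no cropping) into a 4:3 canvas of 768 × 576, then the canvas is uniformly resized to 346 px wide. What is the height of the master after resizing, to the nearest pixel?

208 px

Fitted into 768×576, the master spans the width; its height is 768 / 1.660 ≈ 462.65 px.
Resizing to 346 px wide multiplies everything by 0.4505: 462.65 → 208.43 px.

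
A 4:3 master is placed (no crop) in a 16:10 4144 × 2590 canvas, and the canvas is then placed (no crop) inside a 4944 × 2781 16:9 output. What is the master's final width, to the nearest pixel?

3708 px

First fit — 4:3 into 4144×2590 spans the height: 3453.33 × 2590.00.
16:10 in 4944×2781: fills the height, so the intermediate becomes 4449.60 × 2781.00 — a scale of ×1.0737.
Applying the same ×1.0737: 3453.33 → 3708.00.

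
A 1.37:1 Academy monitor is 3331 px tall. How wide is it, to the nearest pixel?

4563 px

At 1.37:1 Academy, 3331 × 1.370 ≈ 4563.47.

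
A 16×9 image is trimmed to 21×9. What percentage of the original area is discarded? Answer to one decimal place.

21×9 is wider than 16×9, so the crop keeps the full width and trims the height.
Area ratio = (1.778)/(2.333) = 76.19%; the remaining 23.81% is cropped out.

23.8%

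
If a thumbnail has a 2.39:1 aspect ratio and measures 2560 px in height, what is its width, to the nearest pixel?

6118 px

At 2.39:1, 2560 × 2.390 ≈ 6118.40.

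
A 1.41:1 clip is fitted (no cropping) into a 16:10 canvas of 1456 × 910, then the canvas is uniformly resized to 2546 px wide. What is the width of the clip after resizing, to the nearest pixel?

2244 px

Fitted into 1456×910, the clip spans the height; its width is 910 × 1.410 ≈ 1283.10 px.
Scaling 1456 → 2546 is ×1.7486, so the width becomes 1283.10 × 1.7486 ≈ 2243.66 px.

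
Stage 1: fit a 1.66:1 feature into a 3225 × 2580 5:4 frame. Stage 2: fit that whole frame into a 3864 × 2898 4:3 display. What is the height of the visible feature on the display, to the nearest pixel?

1.66:1 in 3225×2580: fills the width, so the feature is 3225.00 × 1942.77.
Second fit — the 5:4 canvas into 3864×2898 spans the height: 3622.50 × 2898.00 (×1.1233 from 3225×2580).
Applying the same ×1.1233: 1942.77 → 2182.23.

2182 px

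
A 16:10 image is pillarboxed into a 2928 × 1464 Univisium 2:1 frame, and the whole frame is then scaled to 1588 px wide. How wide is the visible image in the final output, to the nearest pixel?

In the 2928×1464 frame the image fills the height: width = 1464 × 16/10 ≈ 2342.40 px.
The frame scales by 1588/2928 = 0.5423; 2342.40 × 0.5423 ≈ 1270.40 px.

1270 px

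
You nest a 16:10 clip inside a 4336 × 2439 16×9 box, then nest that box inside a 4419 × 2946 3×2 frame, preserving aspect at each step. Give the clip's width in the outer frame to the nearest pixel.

16:10 in 4336×2439: fills the height, so the clip is 3902.40 × 2439.00.
16×9 in 4419×2946: fills the width, so the intermediate becomes 4419.00 × 2485.69 — a scale of ×1.0191.
So the clip's width is 3902.40 × 1.0191 ≈ 3977.10.

3977 px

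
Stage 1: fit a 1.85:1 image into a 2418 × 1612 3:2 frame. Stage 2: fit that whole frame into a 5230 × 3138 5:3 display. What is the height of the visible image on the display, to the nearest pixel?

2544 px

First fit — 1.85:1 into 2418×1612 spans the width: 2418.00 × 1307.03.
Second fit — the 3:2 canvas into 5230×3138 spans the height: 4707.00 × 3138.00 (×1.9467 from 2418×1612).
The image scales with it: height 1307.03 × 1.9467 ≈ 2544.32.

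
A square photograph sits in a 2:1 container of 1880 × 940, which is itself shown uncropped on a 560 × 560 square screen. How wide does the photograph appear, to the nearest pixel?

square in 1880×940: fills the height, so the photograph is 940.00 × 940.00.
2:1 in 560×560: fills the width, so the intermediate becomes 560.00 × 280.00 — a scale of ×0.2979.
The photograph scales with it: width 940.00 × 0.2979 ≈ 280.00.

280 px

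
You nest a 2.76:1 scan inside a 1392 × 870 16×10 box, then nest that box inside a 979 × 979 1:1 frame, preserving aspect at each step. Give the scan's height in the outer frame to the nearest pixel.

355 px

First fit — 2.76:1 into 1392×870 spans the width: 1392.00 × 504.35.
The 16×10 canvas is width-limited in 979×979, giving 979.00 × 611.88; scale factor 0.7033.
So the scan's height is 504.35 × 0.7033 ≈ 354.71.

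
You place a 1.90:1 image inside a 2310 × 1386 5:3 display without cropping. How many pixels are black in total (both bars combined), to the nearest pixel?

1.90:1 (1.900) > 5:3 (1.667), so the image fills the width.
Content height = 2310 / 1.900 ≈ 1215.7895 px.
1386 − 1215.7895 = 170.2105 px of bars.
Across the 2310-px span: 170.2105 × 2310 ≈ 393186 px.

393186 pixels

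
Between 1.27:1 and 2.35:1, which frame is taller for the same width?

1.27:1

1.27 and 2.35; 2.35 > 1.27. The smaller width-to-height ratio is the taller frame.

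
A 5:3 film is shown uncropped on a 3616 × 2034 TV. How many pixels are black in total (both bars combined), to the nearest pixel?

459684 pixels

Since 1.667 < 1.778, the film is height-limited.
That makes the image 3390.0000 px wide (2034 × 5/3).
Leftover width: 3616 − 3390.0000 = 226.0000 px.
Bar area = 226.0000 × 2034 ≈ 459684 px.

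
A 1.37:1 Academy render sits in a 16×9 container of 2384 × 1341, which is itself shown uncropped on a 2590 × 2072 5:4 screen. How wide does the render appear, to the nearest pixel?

Inside the 2384×1341 canvas the render is height-limited at 1837.17 × 1341.00.
16×9 in 2590×2072: fills the width, so the intermediate becomes 2590.00 × 1456.88 — a scale of ×1.0864.
The render scales with it: width 1837.17 × 1.0864 ≈ 1995.92.

1996 px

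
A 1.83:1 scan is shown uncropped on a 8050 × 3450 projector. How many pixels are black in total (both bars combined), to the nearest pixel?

5990925 pixels

Since 1.830 < 2.333, the scan is height-limited.
That makes the image 6313.5000 px wide (3450 × 1.830).
8050 − 6313.5000 = 1736.5000 px of bars.
Across the 3450-px span: 1736.5000 × 3450 ≈ 5990925 px.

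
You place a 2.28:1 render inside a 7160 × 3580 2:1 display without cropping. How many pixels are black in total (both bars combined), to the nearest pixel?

2.28:1 (2.280) > 2:1 (2.000), so the render fills the width.
The render is 7160 / 2.280 ≈ 3140.3509 px tall.
Black = 3580 − 3140.3509 = 439.6491 px.
Bar area = 439.6491 × 7160 ≈ 3147888 px.

3147888 pixels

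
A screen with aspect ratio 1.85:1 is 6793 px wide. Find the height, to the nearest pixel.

3672 px

At 1.85:1, 6793 / 1.850 ≈ 3671.89.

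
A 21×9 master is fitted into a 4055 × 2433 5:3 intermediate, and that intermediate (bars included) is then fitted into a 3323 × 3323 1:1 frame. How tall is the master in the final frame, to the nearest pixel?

First fit — 21×9 into 4055×2433 spans the width: 4055.00 × 1737.86.
The 5:3 canvas is width-limited in 3323×3323, giving 3323.00 × 1993.80; scale factor 0.8195.
Applying the same ×0.8195: 1737.86 → 1424.14.

1424 px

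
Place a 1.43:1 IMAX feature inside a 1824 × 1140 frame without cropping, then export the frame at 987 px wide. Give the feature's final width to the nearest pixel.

882 px

In the 1824×1140 frame the feature fills the height: width = 1140 × 1.430 ≈ 1630.20 px.
Scaling 1824 → 987 is ×0.5411, so the width becomes 1630.20 × 0.5411 ≈ 882.13 px.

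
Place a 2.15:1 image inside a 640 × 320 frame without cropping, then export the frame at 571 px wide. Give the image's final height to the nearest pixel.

266 px

In the 640×320 frame the image fills the width: height = 640 / 2.150 ≈ 297.67 px.
Resizing to 571 px wide multiplies everything by 0.8922: 297.67 → 265.58 px.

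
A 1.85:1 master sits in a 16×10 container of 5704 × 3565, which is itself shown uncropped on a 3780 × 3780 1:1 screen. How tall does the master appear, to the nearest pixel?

2043 px

Inside the 5704×3565 canvas the master is width-limited at 5704.00 × 3083.24.
The 16×10 canvas is width-limited in 3780×3780, giving 3780.00 × 2362.50; scale factor 0.6627.
The master scales with it: height 3083.24 × 0.6627 ≈ 2043.24.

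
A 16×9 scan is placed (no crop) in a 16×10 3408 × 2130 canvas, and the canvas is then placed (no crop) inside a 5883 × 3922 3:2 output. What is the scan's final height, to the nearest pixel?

16×9 in 3408×2130: fills the width, so the scan is 3408.00 × 1917.00.
The 16×10 canvas is width-limited in 5883×3922, giving 5883.00 × 3676.88; scale factor 1.7262.
The scan scales with it: height 1917.00 × 1.7262 ≈ 3309.19.

3309 px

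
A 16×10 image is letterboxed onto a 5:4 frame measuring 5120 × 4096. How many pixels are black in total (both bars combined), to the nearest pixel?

16×10 is wider than 5:4, so it spans the full width.
That makes the image 3200.0000 px tall (5120 × 10/16).
Black = 4096 − 3200.0000 = 896.0000 px.
Across the 5120-px span: 896.0000 × 5120 ≈ 4587520 px.

4587520 pixels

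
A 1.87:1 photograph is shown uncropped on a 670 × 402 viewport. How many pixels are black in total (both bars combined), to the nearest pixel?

29287 pixels

1.87:1 is wider than 5:3, so it spans the full width.
That makes the image 358.2888 px tall (670 / 1.870).
Black = 402 − 358.2888 = 43.7112 px.
That's 43.7112 × 670 ≈ 29287 black pixels.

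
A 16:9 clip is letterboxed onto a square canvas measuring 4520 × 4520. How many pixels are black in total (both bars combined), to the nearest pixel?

8938300 pixels

16:9 (1.778) > square (1.000), so the clip fills the width.
That makes the image 2542.5000 px tall (4520 × 9/16).
Leftover height: 4520 − 2542.5000 = 1977.5000 px.
Across the 4520-px span: 1977.5000 × 4520 ≈ 8938300 px.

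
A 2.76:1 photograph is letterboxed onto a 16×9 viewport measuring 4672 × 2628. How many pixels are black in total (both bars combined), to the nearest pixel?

4369471 pixels

2.76:1 (2.760) > 16×9 (1.778), so the photograph fills the width.
That makes the image 1692.7536 px tall (4672 / 2.760).
Black = 2628 − 1692.7536 = 935.2464 px.
That's 935.2464 × 4672 ≈ 4369471 black pixels.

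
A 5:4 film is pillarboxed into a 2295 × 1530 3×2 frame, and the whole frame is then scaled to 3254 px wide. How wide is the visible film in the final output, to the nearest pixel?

2712 px

At 2295×1530 the film is height-limited, so width = 1530 × 5/4 ≈ 1912.50 px.
The frame scales by 3254/2295 = 1.4179; 1912.50 × 1.4179 ≈ 2711.67 px.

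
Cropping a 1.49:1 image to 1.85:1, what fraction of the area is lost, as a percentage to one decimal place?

The width stays; only height is cut (since 1.85:1 is wider than 1.49:1).
(1.490)/(1.850) ≈ 0.805 of the area survives, leaving 19.46% discarded.

19.5%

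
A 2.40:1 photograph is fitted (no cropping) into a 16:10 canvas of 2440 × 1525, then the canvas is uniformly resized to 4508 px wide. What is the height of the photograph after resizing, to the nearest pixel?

At 2440×1525 the photograph is width-limited, so height = 2440 / 2.400 ≈ 1016.67 px.
The frame scales by 4508/2440 = 1.8475; 1016.67 × 1.8475 ≈ 1878.33 px.

1878 px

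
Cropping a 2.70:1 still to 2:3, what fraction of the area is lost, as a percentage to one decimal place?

The height stays; only width is cut (since 2:3 is narrower than 2.70:1).
Fraction kept = (0.667)/(2.700) ≈ 24.69%, so 75.31% is lost.

75.3%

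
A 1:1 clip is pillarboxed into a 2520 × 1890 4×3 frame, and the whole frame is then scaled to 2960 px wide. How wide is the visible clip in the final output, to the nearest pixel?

2220 px

At 2520×1890 the clip is height-limited, so width = 1890 × 1/1 ≈ 1890.00 px.
The frame scales by 2960/2520 = 1.1746; 1890.00 × 1.1746 ≈ 2220.00 px.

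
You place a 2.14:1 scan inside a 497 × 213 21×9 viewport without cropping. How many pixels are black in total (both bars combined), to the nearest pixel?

2.14:1 is narrower than 21×9, so it spans the full height.
Content width = 213 × 2.140 ≈ 455.8200 px.
Leftover width: 497 − 455.8200 = 41.1800 px.
That's 41.1800 × 213 ≈ 8771 black pixels.

8771 pixels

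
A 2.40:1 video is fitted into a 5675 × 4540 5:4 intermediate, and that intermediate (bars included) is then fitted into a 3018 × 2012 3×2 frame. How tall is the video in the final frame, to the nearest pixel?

1048 px

Inside the 5675×4540 canvas the video is width-limited at 5675.00 × 2364.58.
Second fit — the 5:4 canvas into 3018×2012 spans the height: 2515.00 × 2012.00 (×0.4432 from 5675×4540).
The video scales with it: height 2364.58 × 0.4432 ≈ 1047.92.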